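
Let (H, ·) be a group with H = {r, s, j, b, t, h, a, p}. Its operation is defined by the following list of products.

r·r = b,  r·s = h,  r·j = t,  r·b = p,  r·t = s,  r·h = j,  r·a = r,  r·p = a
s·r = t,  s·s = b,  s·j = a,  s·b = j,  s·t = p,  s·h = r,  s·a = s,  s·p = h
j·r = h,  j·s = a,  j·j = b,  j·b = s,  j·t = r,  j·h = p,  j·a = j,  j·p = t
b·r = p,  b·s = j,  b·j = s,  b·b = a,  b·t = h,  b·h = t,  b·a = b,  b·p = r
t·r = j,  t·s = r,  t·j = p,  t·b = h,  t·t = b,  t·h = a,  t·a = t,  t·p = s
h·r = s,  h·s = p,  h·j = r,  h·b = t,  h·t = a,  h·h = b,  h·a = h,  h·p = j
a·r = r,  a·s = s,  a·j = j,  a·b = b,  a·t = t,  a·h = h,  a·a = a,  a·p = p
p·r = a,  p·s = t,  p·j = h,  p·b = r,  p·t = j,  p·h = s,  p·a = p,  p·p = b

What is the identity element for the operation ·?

The identity e satisfies e·x = x for all x, so its row in the table reproduces the column headers.
Row a reads: r, s, j, b, t, h, a, p — exactly the header order. So a is the identity.

a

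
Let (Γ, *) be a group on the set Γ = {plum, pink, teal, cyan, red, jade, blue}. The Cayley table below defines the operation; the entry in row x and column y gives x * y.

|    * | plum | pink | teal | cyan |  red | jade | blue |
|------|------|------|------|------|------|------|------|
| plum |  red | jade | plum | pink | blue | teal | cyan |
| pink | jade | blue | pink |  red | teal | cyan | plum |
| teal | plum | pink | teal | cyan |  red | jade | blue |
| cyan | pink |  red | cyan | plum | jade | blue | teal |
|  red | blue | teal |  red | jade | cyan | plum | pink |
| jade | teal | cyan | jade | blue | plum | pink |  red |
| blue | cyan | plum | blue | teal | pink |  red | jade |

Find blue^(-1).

cyan

First locate the identity: row teal matches the header, so teal is the identity.
Scan row blue for teal: blue * cyan = teal. Hence blue^(-1) = cyan.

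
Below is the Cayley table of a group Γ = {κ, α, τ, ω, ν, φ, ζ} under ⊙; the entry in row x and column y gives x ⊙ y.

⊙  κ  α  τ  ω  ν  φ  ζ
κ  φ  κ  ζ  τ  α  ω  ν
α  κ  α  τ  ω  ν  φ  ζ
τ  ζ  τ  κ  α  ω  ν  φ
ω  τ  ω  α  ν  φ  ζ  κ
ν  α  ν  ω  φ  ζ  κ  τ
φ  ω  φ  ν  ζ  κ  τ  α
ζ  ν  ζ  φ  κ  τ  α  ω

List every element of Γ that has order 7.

Identity is α. Compute the order of each non-identity element by repeated multiplication:
  κ: κ → φ → ω → τ → ζ → ν → α  (order 7)
  τ: τ → κ → ζ → φ → ν → ω → α  (order 7)
  ω: ω → ν → φ → ζ → κ → τ → α  (order 7)
  ν: ν → ζ → τ → ω → φ → κ → α  (order 7)
  φ: φ → τ → ν → κ → ω → ζ → α  (order 7)
  ζ: ζ → ω → κ → ν → τ → φ → α  (order 7)
Elements of order 7: {ζ, κ, ν, τ, φ, ω}.

{ζ, κ, ν, τ, φ, ω}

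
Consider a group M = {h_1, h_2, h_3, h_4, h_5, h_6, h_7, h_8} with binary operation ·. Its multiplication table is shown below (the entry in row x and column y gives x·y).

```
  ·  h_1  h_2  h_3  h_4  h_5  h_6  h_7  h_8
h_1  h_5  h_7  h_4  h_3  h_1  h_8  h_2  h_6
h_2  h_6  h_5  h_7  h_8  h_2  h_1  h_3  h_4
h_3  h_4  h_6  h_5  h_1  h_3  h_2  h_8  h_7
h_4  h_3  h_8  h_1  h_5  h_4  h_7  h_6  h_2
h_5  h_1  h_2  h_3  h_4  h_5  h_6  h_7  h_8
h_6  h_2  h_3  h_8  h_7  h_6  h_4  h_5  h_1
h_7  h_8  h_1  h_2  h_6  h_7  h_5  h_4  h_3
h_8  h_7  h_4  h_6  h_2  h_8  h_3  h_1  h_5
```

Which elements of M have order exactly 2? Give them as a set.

{h_1, h_2, h_3, h_4, h_8}

Identity is h_5. Compute the order of each non-identity element by repeated multiplication:
  h_1: h_1 → h_5  (order 2)
  h_2: h_2 → h_5  (order 2)
  h_3: h_3 → h_5  (order 2)
  h_4: h_4 → h_5  (order 2)
  h_6: h_6 → h_4 → h_7 → h_5  (order 4)
  h_7: h_7 → h_4 → h_6 → h_5  (order 4)
  h_8: h_8 → h_5  (order 2)
Elements of order 2: {h_1, h_2, h_3, h_4, h_8}.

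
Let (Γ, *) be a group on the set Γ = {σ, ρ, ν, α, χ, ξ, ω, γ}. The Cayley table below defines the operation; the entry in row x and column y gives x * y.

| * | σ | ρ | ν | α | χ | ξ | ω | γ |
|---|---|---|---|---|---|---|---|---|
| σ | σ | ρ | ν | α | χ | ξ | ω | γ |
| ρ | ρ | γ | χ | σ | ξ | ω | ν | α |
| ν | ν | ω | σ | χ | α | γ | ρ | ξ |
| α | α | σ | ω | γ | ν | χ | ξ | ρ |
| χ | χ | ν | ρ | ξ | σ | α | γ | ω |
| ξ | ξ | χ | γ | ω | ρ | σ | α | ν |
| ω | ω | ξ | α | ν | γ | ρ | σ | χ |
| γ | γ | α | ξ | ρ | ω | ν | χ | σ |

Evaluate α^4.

σ

α^1 = α
α^2 = α * α = γ
α^3 = γ * α = ρ
α^4 = ρ * α = σ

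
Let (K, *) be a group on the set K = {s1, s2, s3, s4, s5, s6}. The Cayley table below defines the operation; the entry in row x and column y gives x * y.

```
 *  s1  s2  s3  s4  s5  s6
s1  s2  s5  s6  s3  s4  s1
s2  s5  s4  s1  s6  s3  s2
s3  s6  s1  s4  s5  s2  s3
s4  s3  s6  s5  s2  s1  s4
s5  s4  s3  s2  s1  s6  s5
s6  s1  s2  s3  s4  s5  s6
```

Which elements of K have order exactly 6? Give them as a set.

{s1, s3}

Identity is s6. Compute the order of each non-identity element by repeated multiplication:
  s1: s1 → s2 → s5 → s4 → s3 → s6  (order 6)
  s2: s2 → s4 → s6  (order 3)
  s3: s3 → s4 → s5 → s2 → s1 → s6  (order 6)
  s4: s4 → s2 → s6  (order 3)
  s5: s5 → s6  (order 2)
Elements of order 6: {s1, s3}.
(Structurally, K here is isomorphic to the cyclic group Z_6.)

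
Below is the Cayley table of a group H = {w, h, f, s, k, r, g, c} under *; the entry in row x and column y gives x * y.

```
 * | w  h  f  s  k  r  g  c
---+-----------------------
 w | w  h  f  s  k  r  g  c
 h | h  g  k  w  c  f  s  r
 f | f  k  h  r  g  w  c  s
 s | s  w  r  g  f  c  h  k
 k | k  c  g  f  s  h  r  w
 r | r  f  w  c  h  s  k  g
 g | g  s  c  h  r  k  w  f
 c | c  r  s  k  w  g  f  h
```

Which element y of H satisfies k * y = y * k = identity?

First locate the identity: row w matches the header, so w is the identity.
Scan row k for w: k * c = w. Hence k^(-1) = c.

c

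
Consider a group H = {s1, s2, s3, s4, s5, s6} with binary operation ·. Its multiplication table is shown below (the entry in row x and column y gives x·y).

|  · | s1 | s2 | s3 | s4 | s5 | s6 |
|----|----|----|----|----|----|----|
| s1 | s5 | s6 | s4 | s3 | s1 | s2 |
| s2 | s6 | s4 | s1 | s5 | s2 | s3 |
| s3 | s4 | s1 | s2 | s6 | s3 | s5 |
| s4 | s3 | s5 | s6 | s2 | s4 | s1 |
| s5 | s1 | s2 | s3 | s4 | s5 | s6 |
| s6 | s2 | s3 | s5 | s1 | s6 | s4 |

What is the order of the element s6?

6

The identity element is s5 (its row matches the header).
s6^1 = s6
s6^2 = s6·s6 = s4
s6^3 = s4·s6 = s1
s6^4 = s1·s6 = s2
s6^5 = s2·s6 = s3
s6^6 = s3·s6 = s5
The first power of s6 equal to the identity is s6^6, so ord(s6) = 6.
(Structurally, H here is isomorphic to the cyclic group Z_6.)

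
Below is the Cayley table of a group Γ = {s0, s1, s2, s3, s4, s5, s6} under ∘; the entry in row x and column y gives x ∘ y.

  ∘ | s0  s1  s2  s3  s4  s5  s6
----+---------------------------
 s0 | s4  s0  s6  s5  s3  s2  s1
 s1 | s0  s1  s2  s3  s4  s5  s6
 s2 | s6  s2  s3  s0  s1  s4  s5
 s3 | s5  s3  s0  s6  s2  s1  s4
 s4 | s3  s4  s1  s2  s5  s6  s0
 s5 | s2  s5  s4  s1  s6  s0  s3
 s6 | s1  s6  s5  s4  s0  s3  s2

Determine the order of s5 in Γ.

The identity element is s1 (its row matches the header).
s5^1 = s5
s5^2 = s5 ∘ s5 = s0
s5^3 = s0 ∘ s5 = s2
s5^4 = s2 ∘ s5 = s4
s5^5 = s4 ∘ s5 = s6
s5^6 = s6 ∘ s5 = s3
s5^7 = s3 ∘ s5 = s1
The first power of s5 equal to the identity is s5^7, so ord(s5) = 7.

7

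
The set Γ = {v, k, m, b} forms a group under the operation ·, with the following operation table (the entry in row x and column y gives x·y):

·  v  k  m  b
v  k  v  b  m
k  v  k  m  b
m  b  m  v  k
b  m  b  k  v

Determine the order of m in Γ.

The identity element is k (its row matches the header).
m^1 = m
m^2 = m·m = v
m^3 = v·m = b
m^4 = b·m = k
The first power of m equal to the identity is m^4, so ord(m) = 4.

4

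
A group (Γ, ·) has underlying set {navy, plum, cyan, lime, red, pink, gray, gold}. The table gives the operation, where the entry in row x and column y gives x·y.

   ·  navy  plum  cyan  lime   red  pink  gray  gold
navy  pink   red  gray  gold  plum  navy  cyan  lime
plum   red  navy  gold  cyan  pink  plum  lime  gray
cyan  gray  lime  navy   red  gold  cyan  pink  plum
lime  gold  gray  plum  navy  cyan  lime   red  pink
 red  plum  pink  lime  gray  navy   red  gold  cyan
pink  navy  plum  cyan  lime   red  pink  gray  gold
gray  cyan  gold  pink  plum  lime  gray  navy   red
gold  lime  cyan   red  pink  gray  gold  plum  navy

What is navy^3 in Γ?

navy^1 = navy
navy^2 = navy·navy = pink
navy^3 = pink·navy = navy
(Structurally, Γ here is isomorphic to the quaternion group Q_8.)

navy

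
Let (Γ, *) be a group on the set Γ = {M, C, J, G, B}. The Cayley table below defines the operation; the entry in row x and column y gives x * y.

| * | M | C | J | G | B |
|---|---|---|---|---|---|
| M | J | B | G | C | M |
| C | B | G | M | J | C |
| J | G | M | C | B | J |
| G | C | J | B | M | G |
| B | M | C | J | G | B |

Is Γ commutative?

Check whether the table is symmetric across its main diagonal.
Every entry (row x, col y) equals the entry (row y, col x), so Γ is abelian.
(In fact Γ ≅ the cyclic group Z_5.)

Yes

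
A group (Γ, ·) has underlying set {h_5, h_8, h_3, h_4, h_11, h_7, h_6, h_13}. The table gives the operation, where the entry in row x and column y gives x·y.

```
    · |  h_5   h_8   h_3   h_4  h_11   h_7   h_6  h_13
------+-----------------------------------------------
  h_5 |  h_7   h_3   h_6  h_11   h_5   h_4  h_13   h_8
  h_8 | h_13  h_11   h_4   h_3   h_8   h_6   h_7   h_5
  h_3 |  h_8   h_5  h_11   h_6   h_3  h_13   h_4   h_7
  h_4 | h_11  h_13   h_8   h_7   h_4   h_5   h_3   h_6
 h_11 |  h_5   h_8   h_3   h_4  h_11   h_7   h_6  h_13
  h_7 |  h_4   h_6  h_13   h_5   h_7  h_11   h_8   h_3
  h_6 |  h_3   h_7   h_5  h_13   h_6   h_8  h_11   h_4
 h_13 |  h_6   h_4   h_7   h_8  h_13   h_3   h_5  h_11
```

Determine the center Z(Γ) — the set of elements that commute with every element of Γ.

An element z is central iff its row equals its column in the table.
For h_4: h_4·h_13 = h_6 ≠ h_8 = h_13·h_4, so h_4 ∉ Z.
Checking each element this way leaves Z(Γ) = {h_11, h_7}.

{h_11, h_7}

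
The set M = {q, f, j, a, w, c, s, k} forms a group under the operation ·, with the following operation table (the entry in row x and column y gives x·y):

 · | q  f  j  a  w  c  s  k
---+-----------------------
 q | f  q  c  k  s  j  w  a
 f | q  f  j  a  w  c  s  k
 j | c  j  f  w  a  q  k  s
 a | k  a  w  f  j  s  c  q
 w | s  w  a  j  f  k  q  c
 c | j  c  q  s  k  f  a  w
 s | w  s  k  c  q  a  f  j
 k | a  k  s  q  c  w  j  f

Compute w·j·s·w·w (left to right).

c

w·j = a
a·s = c
c·w = k
k·w = c
(Structurally, M here is isomorphic to the elementary abelian group (Z_2)^3.)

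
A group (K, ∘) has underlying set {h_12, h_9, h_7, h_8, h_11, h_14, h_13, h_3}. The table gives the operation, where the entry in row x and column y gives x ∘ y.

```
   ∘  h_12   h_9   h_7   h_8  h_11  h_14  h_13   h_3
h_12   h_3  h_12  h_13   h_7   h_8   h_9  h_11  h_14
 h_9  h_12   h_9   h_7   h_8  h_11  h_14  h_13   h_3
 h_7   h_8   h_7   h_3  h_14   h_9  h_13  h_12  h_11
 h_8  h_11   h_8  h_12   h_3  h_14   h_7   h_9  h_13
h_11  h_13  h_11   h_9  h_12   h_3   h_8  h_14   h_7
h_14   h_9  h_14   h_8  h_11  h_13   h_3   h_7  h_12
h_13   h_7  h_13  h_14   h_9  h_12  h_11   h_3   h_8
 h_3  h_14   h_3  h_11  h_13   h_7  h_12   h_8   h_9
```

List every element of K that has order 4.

Identity is h_9. Compute the order of each non-identity element by repeated multiplication:
  h_12: h_12 → h_3 → h_14 → h_9  (order 4)
  h_7: h_7 → h_3 → h_11 → h_9  (order 4)
  h_8: h_8 → h_3 → h_13 → h_9  (order 4)
  h_11: h_11 → h_3 → h_7 → h_9  (order 4)
  h_14: h_14 → h_3 → h_12 → h_9  (order 4)
  h_13: h_13 → h_3 → h_8 → h_9  (order 4)
  h_3: h_3 → h_9  (order 2)
Elements of order 4: {h_11, h_12, h_13, h_14, h_7, h_8}.
(Structurally, K here is isomorphic to the quaternion group Q_8.)

{h_11, h_12, h_13, h_14, h_7, h_8}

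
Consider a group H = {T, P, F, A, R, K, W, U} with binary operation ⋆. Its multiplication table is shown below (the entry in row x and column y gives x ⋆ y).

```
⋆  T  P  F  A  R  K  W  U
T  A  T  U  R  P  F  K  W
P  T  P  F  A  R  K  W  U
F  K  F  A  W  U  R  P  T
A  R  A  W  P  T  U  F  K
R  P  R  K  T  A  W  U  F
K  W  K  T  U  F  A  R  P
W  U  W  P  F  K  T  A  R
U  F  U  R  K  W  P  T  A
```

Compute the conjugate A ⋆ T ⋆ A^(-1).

T

The identity is P. In row A, the entry P sits in column A, so A^(-1) = A.
A ⋆ T = R
R ⋆ A = T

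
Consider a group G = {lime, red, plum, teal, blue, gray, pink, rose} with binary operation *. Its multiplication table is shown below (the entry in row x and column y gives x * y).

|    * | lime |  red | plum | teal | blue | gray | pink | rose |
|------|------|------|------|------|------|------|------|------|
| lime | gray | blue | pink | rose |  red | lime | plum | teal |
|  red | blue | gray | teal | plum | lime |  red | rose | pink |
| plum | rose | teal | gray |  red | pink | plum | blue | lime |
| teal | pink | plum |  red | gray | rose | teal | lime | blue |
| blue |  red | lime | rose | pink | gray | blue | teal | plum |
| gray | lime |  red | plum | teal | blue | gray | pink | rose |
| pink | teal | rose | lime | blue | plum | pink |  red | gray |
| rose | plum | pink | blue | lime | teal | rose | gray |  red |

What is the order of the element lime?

The identity element is gray (its row matches the header).
lime^1 = lime
lime^2 = lime * lime = gray
The first power of lime equal to the identity is lime^2, so ord(lime) = 2.

2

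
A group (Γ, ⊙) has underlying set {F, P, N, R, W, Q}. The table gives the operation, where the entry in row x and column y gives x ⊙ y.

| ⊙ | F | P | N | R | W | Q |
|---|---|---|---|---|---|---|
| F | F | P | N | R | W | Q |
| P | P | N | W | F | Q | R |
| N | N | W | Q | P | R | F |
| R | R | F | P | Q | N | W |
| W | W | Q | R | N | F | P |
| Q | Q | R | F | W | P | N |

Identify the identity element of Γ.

The identity e satisfies e ⊙ x = x for all x, so its row in the table reproduces the column headers.
Row F reads: F, P, N, R, W, Q — exactly the header order. So F is the identity.
(Structurally, Γ here is isomorphic to the cyclic group Z_6.)

F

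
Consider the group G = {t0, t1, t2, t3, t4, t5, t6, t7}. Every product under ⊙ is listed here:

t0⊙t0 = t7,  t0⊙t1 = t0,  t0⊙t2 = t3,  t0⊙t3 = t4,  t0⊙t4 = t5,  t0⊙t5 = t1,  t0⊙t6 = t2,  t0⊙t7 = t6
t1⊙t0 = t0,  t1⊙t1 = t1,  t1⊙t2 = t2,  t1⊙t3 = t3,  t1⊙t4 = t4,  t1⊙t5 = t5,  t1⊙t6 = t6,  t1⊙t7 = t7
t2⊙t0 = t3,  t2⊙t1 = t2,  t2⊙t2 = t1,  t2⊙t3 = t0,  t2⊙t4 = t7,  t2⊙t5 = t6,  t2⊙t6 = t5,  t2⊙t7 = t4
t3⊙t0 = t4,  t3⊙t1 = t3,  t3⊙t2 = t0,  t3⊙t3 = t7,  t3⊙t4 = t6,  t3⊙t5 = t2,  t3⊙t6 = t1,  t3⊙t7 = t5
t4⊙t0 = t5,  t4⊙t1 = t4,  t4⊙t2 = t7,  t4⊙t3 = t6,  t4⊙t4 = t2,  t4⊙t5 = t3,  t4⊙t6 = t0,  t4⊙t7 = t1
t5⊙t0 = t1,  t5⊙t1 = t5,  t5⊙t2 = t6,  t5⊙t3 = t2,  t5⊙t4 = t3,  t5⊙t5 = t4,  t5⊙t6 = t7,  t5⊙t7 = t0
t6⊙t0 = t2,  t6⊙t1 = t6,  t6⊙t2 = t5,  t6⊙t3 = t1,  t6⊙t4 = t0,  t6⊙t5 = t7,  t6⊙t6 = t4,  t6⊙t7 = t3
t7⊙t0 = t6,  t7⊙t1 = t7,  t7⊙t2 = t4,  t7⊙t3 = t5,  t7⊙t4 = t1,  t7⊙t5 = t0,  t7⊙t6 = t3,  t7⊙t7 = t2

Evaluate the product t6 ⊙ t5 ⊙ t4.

t6 ⊙ t5 = t7
t7 ⊙ t4 = t1
(Structurally, G here is isomorphic to the cyclic group Z_8.)

t1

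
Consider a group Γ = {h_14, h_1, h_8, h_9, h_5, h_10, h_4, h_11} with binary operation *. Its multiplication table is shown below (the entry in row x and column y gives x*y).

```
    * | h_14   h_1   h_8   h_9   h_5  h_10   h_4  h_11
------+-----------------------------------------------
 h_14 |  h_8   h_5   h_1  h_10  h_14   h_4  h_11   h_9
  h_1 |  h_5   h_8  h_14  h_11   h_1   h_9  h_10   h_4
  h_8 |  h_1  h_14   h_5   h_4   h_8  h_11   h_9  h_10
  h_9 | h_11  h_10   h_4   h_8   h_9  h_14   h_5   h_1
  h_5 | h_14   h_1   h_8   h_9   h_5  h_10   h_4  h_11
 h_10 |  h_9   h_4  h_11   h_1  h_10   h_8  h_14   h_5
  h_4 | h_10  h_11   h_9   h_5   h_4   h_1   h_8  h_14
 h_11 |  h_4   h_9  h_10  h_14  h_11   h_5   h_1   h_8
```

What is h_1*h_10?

Read row h_1, column h_10: h_1*h_10 = h_9.
(Structurally, Γ here is isomorphic to the quaternion group Q_8.)

h_9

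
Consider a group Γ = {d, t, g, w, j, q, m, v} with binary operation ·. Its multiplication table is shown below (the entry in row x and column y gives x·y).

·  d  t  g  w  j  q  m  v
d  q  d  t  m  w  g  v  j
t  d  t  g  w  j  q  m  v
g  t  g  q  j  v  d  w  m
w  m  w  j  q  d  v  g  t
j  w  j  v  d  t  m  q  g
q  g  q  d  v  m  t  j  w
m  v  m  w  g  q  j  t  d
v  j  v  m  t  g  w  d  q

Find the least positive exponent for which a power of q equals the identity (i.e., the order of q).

2

The identity element is t (its row matches the header).
q^1 = q
q^2 = q·q = t
The first power of q equal to the identity is q^2, so ord(q) = 2.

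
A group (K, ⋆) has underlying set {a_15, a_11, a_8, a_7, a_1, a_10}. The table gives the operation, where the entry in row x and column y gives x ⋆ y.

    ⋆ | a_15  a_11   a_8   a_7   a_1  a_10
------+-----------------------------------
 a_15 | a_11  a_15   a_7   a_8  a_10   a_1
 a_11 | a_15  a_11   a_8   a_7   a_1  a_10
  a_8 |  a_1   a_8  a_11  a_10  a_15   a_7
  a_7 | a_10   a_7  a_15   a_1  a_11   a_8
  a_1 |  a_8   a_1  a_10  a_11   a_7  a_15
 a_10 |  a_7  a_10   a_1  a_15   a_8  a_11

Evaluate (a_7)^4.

a_7^1 = a_7
a_7^2 = a_7 ⋆ a_7 = a_1
a_7^3 = a_1 ⋆ a_7 = a_11
a_7^4 = a_11 ⋆ a_7 = a_7

a_7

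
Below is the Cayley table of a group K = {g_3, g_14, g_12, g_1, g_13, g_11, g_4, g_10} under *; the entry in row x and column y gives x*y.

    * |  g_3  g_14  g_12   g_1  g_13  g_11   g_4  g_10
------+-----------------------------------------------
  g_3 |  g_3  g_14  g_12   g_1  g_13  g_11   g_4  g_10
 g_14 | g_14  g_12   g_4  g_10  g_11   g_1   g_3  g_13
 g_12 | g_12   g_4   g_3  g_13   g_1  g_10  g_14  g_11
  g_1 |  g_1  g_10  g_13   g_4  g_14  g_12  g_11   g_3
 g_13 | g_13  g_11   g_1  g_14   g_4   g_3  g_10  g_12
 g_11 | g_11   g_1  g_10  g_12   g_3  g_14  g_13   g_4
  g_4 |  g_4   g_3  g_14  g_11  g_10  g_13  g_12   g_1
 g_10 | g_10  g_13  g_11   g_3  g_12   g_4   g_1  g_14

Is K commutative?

Check whether the table is symmetric across its main diagonal.
Every entry (row x, col y) equals the entry (row y, col x), so K is abelian.
(In fact K ≅ the cyclic group Z_8.)

Yes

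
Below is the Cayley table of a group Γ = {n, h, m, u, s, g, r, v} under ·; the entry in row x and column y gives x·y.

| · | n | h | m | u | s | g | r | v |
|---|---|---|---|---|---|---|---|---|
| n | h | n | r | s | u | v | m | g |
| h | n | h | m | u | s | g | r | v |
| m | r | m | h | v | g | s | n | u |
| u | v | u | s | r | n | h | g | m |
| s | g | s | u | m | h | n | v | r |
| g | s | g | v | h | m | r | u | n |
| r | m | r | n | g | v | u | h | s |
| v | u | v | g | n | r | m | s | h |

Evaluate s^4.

s^1 = s
s^2 = s·s = h
s^3 = h·s = s
s^4 = s·s = h

h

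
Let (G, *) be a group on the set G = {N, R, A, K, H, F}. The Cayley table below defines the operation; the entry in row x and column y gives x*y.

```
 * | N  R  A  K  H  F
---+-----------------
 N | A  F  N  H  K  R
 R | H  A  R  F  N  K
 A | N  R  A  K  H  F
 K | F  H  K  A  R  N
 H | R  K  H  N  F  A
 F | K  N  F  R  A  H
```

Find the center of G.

An element z is central iff its row equals its column in the table.
For H: H*R = K ≠ N = R*H, so H ∉ Z.
Checking each element this way leaves Z(G) = {A}.

{A}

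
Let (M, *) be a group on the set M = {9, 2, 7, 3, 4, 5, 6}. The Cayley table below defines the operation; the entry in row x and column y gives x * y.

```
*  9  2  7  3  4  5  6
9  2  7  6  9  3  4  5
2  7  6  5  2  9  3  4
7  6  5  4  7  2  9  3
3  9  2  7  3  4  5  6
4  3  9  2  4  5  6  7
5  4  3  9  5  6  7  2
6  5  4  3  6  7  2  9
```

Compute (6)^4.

2

6^1 = 6
6^2 = 6 * 6 = 9
6^3 = 9 * 6 = 5
6^4 = 5 * 6 = 2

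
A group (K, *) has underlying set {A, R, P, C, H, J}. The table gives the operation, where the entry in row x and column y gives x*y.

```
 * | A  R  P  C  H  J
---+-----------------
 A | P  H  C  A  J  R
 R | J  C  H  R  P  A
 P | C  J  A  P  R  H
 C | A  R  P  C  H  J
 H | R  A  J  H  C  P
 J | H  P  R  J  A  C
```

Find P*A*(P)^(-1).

A

The identity is C. In row P, the entry C sits in column A, so P^(-1) = A.
P*A = C
C*A = A
(Structurally, K here is isomorphic to the symmetric group S_3.)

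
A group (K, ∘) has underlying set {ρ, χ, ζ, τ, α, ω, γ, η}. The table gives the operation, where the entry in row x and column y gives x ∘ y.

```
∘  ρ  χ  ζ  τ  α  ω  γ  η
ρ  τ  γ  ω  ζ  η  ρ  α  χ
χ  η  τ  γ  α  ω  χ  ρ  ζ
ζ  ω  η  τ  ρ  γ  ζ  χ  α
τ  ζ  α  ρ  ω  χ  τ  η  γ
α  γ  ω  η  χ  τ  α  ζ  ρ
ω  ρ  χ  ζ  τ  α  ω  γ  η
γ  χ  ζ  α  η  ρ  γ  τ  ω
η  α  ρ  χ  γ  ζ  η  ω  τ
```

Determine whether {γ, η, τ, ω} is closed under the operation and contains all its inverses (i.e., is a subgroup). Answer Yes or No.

{γ, η, τ, ω} contains the identity ω.
Checking products: every product of two elements of {γ, η, τ, ω} (read from the table) lies in {γ, η, τ, ω}, so the set is closed.
In a finite group, a nonempty closed subset is a subgroup. So {γ, η, τ, ω} ≤ K.

Yes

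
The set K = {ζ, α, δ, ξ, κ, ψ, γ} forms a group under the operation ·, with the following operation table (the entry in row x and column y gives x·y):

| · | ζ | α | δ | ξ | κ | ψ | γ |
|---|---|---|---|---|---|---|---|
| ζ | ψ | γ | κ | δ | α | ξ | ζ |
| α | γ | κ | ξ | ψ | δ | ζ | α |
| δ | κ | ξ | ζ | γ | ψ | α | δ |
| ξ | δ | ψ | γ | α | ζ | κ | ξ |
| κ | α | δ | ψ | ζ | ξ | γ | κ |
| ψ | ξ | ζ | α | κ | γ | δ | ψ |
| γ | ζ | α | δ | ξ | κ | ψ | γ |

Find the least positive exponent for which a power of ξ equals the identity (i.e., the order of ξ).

The identity element is γ (its row matches the header).
ξ^1 = ξ
ξ^2 = ξ·ξ = α
ξ^3 = α·ξ = ψ
ξ^4 = ψ·ξ = κ
ξ^5 = κ·ξ = ζ
ξ^6 = ζ·ξ = δ
ξ^7 = δ·ξ = γ
The first power of ξ equal to the identity is ξ^7, so ord(ξ) = 7.

7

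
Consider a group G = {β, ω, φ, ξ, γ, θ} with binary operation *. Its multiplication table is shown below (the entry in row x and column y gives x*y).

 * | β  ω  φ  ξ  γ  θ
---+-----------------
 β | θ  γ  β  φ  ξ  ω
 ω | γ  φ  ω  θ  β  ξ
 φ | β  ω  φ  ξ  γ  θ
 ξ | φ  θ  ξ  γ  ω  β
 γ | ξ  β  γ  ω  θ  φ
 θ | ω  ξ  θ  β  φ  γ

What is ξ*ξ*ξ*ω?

φ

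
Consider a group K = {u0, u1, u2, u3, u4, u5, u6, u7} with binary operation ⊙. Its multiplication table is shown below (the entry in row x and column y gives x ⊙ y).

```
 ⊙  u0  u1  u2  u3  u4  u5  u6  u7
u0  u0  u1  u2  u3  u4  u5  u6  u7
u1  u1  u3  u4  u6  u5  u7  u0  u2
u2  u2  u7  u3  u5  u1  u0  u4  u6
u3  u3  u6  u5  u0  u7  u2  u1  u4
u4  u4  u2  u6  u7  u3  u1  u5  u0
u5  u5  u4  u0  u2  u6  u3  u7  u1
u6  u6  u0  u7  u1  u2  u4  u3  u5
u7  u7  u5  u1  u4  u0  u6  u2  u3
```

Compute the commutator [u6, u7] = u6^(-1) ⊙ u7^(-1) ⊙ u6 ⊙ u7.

Identity is u0; from the table u6^(-1) = u1 and u7^(-1) = u4.
u1 ⊙ u4 = u5
u5 ⊙ u6 = u7
u7 ⊙ u7 = u3

u3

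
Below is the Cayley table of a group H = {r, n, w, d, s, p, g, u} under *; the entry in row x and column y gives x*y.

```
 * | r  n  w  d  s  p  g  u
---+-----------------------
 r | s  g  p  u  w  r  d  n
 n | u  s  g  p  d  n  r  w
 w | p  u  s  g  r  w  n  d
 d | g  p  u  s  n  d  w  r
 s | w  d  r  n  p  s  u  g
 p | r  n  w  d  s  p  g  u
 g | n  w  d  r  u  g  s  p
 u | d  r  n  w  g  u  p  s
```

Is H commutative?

No

r*d = u but d*r = g.
Since r and d do not commute, H is not abelian.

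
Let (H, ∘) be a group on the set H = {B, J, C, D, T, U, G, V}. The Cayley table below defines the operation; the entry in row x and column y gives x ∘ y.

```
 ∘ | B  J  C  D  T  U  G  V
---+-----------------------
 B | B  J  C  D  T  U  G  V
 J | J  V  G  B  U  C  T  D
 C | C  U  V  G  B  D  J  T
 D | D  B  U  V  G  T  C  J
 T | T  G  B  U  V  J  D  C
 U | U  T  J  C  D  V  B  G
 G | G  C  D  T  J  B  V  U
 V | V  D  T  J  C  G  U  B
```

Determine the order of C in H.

4

The identity element is B (its row matches the header).
C^1 = C
C^2 = C ∘ C = V
C^3 = V ∘ C = T
C^4 = T ∘ C = B
The first power of C equal to the identity is C^4, so ord(C) = 4.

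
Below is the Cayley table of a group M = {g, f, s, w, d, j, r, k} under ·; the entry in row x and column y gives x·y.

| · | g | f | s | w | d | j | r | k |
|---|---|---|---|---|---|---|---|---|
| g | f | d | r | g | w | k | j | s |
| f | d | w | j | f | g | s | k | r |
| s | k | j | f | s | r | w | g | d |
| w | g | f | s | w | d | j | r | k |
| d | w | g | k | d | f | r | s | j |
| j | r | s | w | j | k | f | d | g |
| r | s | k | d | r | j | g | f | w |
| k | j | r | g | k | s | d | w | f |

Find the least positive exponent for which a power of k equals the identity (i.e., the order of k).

The identity element is w (its row matches the header).
k^1 = k
k^2 = k·k = f
k^3 = f·k = r
k^4 = r·k = w
The first power of k equal to the identity is k^4, so ord(k) = 4.

4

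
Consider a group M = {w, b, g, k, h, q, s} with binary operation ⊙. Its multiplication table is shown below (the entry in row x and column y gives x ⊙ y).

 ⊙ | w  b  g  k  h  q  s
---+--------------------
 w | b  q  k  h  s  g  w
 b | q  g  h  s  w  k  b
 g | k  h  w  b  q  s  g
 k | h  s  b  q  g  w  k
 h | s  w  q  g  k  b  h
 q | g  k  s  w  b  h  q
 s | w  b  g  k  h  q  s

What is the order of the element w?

7

The identity element is s (its row matches the header).
w^1 = w
w^2 = w ⊙ w = b
w^3 = b ⊙ w = q
w^4 = q ⊙ w = g
w^5 = g ⊙ w = k
w^6 = k ⊙ w = h
w^7 = h ⊙ w = s
The first power of w equal to the identity is w^7, so ord(w) = 7.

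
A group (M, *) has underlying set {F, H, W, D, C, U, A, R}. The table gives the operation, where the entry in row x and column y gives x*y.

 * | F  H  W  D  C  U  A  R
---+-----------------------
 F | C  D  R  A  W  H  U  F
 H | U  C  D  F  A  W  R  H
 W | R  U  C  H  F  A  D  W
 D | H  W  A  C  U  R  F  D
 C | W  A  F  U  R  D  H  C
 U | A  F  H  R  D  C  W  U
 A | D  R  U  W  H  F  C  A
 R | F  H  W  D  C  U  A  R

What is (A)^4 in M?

R

A^1 = A
A^2 = A*A = C
A^3 = C*A = H
A^4 = H*A = R
(Structurally, M here is isomorphic to the quaternion group Q_8.)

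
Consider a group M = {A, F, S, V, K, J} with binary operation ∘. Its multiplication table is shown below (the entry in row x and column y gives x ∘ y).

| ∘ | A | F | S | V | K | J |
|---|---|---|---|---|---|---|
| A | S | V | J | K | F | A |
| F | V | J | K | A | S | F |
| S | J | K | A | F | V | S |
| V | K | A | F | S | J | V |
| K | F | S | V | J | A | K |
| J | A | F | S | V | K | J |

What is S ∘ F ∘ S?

S ∘ F = K
K ∘ S = V

V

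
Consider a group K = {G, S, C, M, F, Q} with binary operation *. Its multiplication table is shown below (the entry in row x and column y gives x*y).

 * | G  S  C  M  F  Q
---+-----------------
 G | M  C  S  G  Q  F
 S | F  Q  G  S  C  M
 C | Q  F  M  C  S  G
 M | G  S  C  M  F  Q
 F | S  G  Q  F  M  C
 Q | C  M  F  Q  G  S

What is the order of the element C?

The identity element is M (its row matches the header).
C^1 = C
C^2 = C*C = M
The first power of C equal to the identity is C^2, so ord(C) = 2.

2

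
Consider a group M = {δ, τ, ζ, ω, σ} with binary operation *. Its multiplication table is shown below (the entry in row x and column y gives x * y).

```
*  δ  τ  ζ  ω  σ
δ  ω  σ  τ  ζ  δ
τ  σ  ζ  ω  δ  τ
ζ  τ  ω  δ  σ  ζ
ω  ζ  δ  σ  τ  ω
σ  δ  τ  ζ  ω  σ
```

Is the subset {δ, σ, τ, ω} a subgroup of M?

No

δ * ω = ζ, which is not in {δ, σ, τ, ω}.
The subset is not closed under *, so it is not a subgroup.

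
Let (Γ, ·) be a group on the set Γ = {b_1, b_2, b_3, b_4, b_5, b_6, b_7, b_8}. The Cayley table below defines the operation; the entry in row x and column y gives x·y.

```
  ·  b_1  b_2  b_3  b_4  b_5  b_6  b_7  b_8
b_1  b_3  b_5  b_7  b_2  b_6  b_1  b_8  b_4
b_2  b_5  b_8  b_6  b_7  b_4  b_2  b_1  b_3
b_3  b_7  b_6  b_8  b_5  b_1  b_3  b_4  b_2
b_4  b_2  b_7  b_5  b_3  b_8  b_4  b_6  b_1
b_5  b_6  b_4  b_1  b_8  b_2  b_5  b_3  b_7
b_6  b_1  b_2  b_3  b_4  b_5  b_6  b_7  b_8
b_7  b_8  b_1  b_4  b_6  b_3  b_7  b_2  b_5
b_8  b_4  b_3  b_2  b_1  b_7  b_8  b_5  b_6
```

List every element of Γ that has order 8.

Identity is b_6. Compute the order of each non-identity element by repeated multiplication:
  b_1: b_1 → b_3 → b_7 → b_8 → b_4 → b_2 → b_5 → b_6  (order 8)
  b_2: b_2 → b_8 → b_3 → b_6  (order 4)
  b_3: b_3 → b_8 → b_2 → b_6  (order 4)
  b_4: b_4 → b_3 → b_5 → b_8 → b_1 → b_2 → b_7 → b_6  (order 8)
  b_5: b_5 → b_2 → b_4 → b_8 → b_7 → b_3 → b_1 → b_6  (order 8)
  b_7: b_7 → b_2 → b_1 → b_8 → b_5 → b_3 → b_4 → b_6  (order 8)
  b_8: b_8 → b_6  (order 2)
Elements of order 8: {b_1, b_4, b_5, b_7}.

{b_1, b_4, b_5, b_7}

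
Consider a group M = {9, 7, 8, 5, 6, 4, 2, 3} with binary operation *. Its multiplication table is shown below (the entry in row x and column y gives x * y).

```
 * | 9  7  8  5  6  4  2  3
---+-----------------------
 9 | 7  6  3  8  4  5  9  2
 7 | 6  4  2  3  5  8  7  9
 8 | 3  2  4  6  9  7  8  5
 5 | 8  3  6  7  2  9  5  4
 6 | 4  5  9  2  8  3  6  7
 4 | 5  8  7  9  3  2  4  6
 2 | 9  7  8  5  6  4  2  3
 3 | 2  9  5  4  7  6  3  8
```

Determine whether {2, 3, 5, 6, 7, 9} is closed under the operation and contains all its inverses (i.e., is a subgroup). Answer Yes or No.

No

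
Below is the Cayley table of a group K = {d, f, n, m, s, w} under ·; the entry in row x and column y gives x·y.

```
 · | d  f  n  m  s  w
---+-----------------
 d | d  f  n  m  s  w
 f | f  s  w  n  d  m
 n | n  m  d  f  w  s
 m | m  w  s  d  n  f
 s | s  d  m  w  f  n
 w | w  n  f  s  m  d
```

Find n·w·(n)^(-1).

The identity is d. In row n, the entry d sits in column n, so n^(-1) = n.
n·w = s
s·n = m

m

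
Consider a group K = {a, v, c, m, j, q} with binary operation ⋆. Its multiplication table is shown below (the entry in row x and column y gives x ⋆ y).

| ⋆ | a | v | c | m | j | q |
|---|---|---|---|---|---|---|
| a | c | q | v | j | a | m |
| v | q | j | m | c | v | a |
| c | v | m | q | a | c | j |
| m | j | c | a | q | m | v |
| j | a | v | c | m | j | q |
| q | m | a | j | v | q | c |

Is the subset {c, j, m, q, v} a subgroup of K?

c ⋆ m = a, which is not in {c, j, m, q, v}.
The subset is not closed under ⋆, so it is not a subgroup.

No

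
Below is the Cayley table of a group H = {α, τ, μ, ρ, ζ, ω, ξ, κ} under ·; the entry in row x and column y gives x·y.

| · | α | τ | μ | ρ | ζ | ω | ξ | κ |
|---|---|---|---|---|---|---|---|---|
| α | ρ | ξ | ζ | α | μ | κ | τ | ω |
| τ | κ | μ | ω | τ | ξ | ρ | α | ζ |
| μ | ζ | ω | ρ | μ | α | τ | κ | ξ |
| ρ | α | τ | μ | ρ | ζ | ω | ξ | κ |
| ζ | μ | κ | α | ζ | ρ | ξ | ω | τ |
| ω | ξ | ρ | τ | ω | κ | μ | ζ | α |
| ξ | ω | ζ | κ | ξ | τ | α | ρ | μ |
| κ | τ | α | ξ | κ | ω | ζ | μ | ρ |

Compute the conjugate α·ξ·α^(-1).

κ

The identity is ρ. In row α, the entry ρ sits in column α, so α^(-1) = α.
α·ξ = τ
τ·α = κ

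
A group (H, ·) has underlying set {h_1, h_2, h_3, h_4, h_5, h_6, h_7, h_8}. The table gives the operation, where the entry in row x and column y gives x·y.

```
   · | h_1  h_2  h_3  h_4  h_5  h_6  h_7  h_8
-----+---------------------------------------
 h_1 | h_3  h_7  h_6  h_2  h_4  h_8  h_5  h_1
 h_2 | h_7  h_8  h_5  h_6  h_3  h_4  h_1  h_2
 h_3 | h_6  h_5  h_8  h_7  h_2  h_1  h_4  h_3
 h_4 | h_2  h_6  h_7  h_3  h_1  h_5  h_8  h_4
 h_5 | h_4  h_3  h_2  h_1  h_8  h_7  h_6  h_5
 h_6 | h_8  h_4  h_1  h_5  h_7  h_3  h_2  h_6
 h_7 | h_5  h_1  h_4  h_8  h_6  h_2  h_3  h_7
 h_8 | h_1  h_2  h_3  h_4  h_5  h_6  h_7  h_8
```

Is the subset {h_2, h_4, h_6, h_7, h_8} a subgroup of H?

h_4·h_4 = h_3, which is not in {h_2, h_4, h_6, h_7, h_8}.
The subset is not closed under ·, so it is not a subgroup.

No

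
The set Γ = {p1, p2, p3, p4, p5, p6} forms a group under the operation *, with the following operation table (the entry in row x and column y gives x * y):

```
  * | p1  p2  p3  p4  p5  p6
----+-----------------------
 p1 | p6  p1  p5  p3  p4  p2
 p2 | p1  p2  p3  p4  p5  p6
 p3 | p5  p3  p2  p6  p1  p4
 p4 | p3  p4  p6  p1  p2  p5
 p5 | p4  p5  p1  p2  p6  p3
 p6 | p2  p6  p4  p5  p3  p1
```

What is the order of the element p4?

6

The identity element is p2 (its row matches the header).
p4^1 = p4
p4^2 = p4 * p4 = p1
p4^3 = p1 * p4 = p3
p4^4 = p3 * p4 = p6
p4^5 = p6 * p4 = p5
p4^6 = p5 * p4 = p2
The first power of p4 equal to the identity is p4^6, so ord(p4) = 6.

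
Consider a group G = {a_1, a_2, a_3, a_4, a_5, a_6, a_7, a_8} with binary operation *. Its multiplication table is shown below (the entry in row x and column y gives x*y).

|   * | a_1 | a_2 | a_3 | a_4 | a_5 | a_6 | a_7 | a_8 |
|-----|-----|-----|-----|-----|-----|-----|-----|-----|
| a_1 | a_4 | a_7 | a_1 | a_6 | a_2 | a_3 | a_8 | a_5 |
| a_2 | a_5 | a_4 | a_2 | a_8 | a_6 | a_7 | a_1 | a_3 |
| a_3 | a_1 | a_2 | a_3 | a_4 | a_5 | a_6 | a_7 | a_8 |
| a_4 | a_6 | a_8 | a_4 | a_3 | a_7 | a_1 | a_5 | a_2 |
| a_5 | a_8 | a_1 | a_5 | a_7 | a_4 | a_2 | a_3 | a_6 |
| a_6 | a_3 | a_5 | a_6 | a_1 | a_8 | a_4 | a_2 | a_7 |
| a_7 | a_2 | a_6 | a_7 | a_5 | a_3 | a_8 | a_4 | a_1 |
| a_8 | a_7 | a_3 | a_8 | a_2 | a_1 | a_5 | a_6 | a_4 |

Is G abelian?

a_1*a_2 = a_7 but a_2*a_1 = a_5.
Since a_1 and a_2 do not commute, G is not abelian.

No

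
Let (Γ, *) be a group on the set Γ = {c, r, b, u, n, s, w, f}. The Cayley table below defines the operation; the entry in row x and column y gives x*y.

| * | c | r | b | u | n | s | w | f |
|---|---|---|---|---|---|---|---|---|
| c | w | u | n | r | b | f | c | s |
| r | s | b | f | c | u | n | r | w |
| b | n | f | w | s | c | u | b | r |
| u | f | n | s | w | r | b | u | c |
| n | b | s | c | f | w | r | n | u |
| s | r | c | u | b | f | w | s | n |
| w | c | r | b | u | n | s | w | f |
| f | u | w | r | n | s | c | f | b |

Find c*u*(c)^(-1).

The identity is w. In row c, the entry w sits in column c, so c^(-1) = c.
c*u = r
r*c = s

s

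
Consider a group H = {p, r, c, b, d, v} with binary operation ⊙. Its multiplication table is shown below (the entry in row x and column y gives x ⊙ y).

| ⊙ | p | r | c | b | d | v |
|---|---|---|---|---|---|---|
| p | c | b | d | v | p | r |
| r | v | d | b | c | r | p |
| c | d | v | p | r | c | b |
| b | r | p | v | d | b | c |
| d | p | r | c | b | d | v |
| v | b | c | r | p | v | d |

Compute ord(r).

The identity element is d (its row matches the header).
r^1 = r
r^2 = r ⊙ r = d
The first power of r equal to the identity is r^2, so ord(r) = 2.

2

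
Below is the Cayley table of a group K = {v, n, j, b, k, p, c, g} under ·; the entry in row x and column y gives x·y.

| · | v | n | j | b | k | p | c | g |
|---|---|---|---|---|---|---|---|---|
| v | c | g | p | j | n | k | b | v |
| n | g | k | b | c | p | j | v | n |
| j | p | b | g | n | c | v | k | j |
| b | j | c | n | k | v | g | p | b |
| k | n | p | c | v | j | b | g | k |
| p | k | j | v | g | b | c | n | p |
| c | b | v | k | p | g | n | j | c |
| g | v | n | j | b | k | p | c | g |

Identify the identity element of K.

The identity e satisfies e·x = x for all x, so its row in the table reproduces the column headers.
Row g reads: v, n, j, b, k, p, c, g — exactly the header order. So g is the identity.

g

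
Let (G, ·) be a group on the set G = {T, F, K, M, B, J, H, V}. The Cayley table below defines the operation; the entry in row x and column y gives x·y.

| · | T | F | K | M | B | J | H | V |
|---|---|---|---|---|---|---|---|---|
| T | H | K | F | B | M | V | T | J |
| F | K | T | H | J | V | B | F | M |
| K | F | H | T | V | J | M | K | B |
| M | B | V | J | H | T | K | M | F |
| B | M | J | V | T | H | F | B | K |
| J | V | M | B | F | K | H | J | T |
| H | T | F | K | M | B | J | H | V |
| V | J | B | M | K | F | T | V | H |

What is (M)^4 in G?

H

M^1 = M
M^2 = M·M = H
M^3 = H·M = M
M^4 = M·M = H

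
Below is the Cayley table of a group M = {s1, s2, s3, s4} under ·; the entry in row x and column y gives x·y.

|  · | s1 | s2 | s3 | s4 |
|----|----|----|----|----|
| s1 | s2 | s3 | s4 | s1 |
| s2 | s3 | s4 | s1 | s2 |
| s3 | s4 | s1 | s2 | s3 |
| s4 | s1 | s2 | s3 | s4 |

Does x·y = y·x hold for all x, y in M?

Check whether the table is symmetric across its main diagonal.
Every entry (row x, col y) equals the entry (row y, col x), so M is abelian.

Yes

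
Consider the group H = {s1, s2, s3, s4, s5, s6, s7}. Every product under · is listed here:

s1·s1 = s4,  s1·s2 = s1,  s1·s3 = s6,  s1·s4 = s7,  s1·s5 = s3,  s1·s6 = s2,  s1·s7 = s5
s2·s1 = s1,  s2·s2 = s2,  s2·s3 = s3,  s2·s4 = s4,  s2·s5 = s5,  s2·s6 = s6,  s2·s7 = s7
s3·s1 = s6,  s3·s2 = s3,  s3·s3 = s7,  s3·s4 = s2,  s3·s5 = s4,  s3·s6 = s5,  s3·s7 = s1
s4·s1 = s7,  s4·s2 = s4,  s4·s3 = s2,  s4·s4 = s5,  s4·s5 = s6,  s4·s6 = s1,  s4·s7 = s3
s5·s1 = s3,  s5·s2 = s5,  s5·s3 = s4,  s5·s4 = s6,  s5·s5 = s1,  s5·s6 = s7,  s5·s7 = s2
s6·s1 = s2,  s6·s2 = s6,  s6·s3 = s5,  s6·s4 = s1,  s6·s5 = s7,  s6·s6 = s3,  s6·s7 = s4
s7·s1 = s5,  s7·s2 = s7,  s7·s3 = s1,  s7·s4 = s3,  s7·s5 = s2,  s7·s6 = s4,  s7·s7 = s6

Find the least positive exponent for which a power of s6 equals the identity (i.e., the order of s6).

The identity element is s2 (its row matches the header).
s6^1 = s6
s6^2 = s6·s6 = s3
s6^3 = s3·s6 = s5
s6^4 = s5·s6 = s7
s6^5 = s7·s6 = s4
s6^6 = s4·s6 = s1
s6^7 = s1·s6 = s2
The first power of s6 equal to the identity is s6^7, so ord(s6) = 7.

7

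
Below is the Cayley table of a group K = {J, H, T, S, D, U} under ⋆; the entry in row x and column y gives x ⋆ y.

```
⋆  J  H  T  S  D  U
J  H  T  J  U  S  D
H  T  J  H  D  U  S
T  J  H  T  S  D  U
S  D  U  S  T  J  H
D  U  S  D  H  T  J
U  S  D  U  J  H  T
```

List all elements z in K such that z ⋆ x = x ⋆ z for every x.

{T}

An element z is central iff its row equals its column in the table.
For D: D ⋆ H = S ≠ U = H ⋆ D, so D ∉ Z.
Checking each element this way leaves Z(K) = {T}.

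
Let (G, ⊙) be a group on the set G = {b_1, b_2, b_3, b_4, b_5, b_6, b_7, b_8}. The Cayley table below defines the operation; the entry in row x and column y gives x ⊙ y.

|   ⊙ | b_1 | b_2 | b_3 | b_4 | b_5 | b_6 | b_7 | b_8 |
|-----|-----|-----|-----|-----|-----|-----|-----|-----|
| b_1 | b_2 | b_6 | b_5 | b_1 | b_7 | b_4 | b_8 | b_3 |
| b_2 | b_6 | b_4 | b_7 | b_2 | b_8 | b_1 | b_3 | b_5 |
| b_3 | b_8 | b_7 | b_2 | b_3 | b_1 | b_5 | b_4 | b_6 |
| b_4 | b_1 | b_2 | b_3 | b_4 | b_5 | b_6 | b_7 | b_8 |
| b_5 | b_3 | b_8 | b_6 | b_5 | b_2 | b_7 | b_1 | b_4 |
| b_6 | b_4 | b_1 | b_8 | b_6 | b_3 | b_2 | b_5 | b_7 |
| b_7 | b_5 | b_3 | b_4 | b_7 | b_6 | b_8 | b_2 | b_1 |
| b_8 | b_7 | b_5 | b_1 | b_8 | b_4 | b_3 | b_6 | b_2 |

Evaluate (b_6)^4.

b_6^1 = b_6
b_6^2 = b_6 ⊙ b_6 = b_2
b_6^3 = b_2 ⊙ b_6 = b_1
b_6^4 = b_1 ⊙ b_6 = b_4
(Structurally, G here is isomorphic to the quaternion group Q_8.)

b_4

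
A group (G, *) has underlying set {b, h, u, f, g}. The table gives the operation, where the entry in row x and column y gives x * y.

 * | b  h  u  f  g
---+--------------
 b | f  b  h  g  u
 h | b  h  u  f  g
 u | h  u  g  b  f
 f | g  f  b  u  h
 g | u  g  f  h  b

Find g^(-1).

First locate the identity: row h matches the header, so h is the identity.
Scan row g for h: g * f = h. Hence g^(-1) = f.

f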